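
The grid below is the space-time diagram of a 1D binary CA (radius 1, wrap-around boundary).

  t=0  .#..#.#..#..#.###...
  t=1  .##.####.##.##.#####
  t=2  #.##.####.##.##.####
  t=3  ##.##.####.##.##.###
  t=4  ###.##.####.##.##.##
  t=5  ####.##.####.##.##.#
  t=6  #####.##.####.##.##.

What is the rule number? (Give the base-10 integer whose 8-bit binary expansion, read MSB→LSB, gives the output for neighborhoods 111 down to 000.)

  ###|#  b7=1 t=0,i=15
  ##.|#  b6=1 t=0,i=16
  #.#|#  b5=1 t=0,i=5
  #..|#  b4=1 t=0,i=2
  .##|.  b3=0 t=0,i=14
  .#.|#  b2=1 t=0,i=1
  ..#|.  b1=0 t=0,i=0
  ...|#  b0=1 t=0,i=18
  bits 11110101 = 245

245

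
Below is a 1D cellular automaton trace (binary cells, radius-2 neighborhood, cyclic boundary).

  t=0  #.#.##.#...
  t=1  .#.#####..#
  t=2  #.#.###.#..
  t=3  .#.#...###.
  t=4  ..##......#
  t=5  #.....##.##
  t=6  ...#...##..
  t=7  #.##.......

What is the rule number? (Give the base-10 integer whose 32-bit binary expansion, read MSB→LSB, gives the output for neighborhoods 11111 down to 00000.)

3461393941

  nb #####: next=#  (t=1,i=5, bit31=1)
  nb ####.: next=#  (t=1,i=6, bit30=1)
  nb ###.#: next=.  (t=2,i=6, bit29=0)
  nb ###..: next=.  (t=1,i=7, bit28=0)
  nb ##.##: next=#  (t=5,i=8, bit27=1)
  nb ##.#.: next=#  (t=0,i=6, bit26=1)
  nb ##..#: next=#  (t=1,i=8, bit25=1)
  nb ##...: next=.  (t=4,i=4, bit24=0)
  nb #.###: next=.  (t=1,i=3, bit23=0)
  nb #.##.: next=#  (t=0,i=4, bit22=1)
  nb #.#.#: next=.  (t=0,i=2, bit21=0)
  nb #.#..: next=#  (t=0,i=7, bit20=1)
  nb #..##: next=.  (t=4,i=1, bit19=0)
  nb #..#.: next=.  (t=1,i=9, bit18=0)
  nb #...#: next=.  (t=0,i=9, bit17=0)
  nb #....: next=.  (t=4,i=5, bit16=0)
  nb .####: next=#  (t=1,i=4, bit15=1)
  nb .###.: next=.  (t=2,i=5, bit14=0)
  nb .##.#: next=#  (t=0,i=5, bit13=1)
  nb .##..: next=.  (t=4,i=3, bit12=0)
  nb .#.##: next=#  (t=0,i=3, bit11=1)
  nb .#.#.: next=#  (t=0,i=1, bit10=1)
  nb .#..#: next=#  (t=2,i=9, bit9=1)
  nb .#...: next=.  (t=0,i=8, bit8=0)
  nb ..###: next=.  (t=3,i=7, bit7=0)
  nb ..##.: next=.  (t=4,i=2, bit6=0)
  nb ..#.#: next=.  (t=0,i=0, bit5=0)
  nb ..#..: next=#  (t=4,i=10, bit4=1)
  nb ...##: next=.  (t=3,i=6, bit3=0)
  nb ...#.: next=#  (t=0,i=10, bit2=1)
  nb ....#: next=.  (t=4,i=8, bit1=0)
  nb .....: next=#  (t=4,i=6, bit0=1)
  bits 11001110010100001010111000010101 = 3461393941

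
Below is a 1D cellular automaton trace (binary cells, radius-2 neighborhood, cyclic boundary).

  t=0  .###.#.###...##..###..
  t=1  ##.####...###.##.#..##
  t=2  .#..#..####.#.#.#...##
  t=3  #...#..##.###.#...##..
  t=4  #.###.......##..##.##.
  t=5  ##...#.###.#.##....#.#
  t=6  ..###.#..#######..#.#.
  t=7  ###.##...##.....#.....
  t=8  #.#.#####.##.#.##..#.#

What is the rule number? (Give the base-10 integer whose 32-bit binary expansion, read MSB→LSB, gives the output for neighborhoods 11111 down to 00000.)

660773021

  nb #####: next=.  (t=6,i=11, bit31=0)
  nb ####.: next=.  (t=1,i=0, bit30=0)
  nb ###.#: next=#  (t=0,i=3, bit29=1)
  nb ###..: next=.  (t=0,i=9, bit28=0)
  nb ##.##: next=.  (t=1,i=2, bit27=0)
  nb ##.#.: next=#  (t=0,i=4, bit26=1)
  nb ##..#: next=#  (t=0,i=15, bit25=1)
  nb ##...: next=#  (t=0,i=10, bit24=1)
  nb #.###: next=.  (t=0,i=7, bit23=0)
  nb #.##.: next=#  (t=1,i=14, bit22=1)
  nb #.#.#: next=#  (t=0,i=5, bit21=1)
  nb #.#..: next=.  (t=1,i=17, bit20=0)
  nb #..##: next=.  (t=0,i=16, bit19=0)
  nb #..#.: next=.  (t=2,i=3, bit18=0)
  nb #...#: next=#  (t=0,i=11, bit17=1)
  nb #....: next=.  (t=4,i=6, bit16=0)
  nb .####: next=#  (t=1,i=4, bit15=1)
  nb .###.: next=.  (t=0,i=2, bit14=0)
  nb .##.#: next=.  (t=1,i=15, bit13=0)
  nb .##..: next=#  (t=0,i=14, bit12=1)
  nb .#.##: next=#  (t=0,i=6, bit11=1)
  nb .#.#.: next=.  (t=2,i=13, bit10=0)
  nb .#..#: next=.  (t=1,i=18, bit9=0)
  nb .#...: next=.  (t=2,i=17, bit8=0)
  nb ..###: next=#  (t=0,i=1, bit7=1)
  nb ..##.: next=.  (t=0,i=13, bit6=0)
  nb ..#.#: next=.  (t=5,i=5, bit5=0)
  nb ..#..: next=#  (t=2,i=4, bit4=1)
  nb ...##: next=#  (t=0,i=0, bit3=1)
  nb ...#.: next=#  (t=3,i=3, bit2=1)
  nb ....#: next=.  (t=4,i=10, bit1=0)
  nb .....: next=#  (t=4,i=7, bit0=1)
  bits 00100111011000101001100010011101 = 660773021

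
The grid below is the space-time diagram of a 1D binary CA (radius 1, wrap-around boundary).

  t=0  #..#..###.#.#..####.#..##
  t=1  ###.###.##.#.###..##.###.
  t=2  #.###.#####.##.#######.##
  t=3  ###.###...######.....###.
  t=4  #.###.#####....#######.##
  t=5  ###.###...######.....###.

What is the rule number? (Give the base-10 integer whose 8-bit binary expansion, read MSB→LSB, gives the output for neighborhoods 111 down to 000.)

  [7] ### => .  t=0,i=7
  [6] ##. => #  t=0,i=0
  [5] #.# => #  t=0,i=9
  [4] #.. => #  t=0,i=1
  [3] .## => #  t=0,i=6
  [2] .#. => .  t=0,i=3
  [1] ..# => #  t=0,i=2
  [0] ... => #  t=3,i=8
  bits 01111011 = 123

123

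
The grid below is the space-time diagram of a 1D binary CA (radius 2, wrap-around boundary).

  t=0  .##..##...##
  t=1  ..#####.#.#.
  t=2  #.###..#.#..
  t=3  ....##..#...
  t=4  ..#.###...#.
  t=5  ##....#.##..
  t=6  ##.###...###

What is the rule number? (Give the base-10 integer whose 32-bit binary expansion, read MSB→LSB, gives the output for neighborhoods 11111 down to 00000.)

  [31] ##### => #  t=1,i=4
  [30] ####. => .  t=1,i=5
  [29] ###.# => .  t=1,i=6
  [28] ###.. => #  t=2,i=4
  [27] ##.## => .  t=0,i=0
  [26] ##.#. => #  t=1,i=7
  [25] ##..# => #  t=0,i=3
  [24] ##... => .  t=0,i=7
  [23] #.### => .  t=2,i=2
  [22] #.##. => .  t=0,i=1
  [21] #.#.# => .  t=1,i=8
  [20] #.#.. => .  t=1,i=10
  [19] #..## => #  t=0,i=4
  [18] #..#. => .  t=2,i=6
  [17] #...# => #  t=0,i=8
  [16] #.... => #  t=3,i=10
  [15] .#### => #  t=1,i=3
  [14] .###. => .  t=2,i=3
  [13] .##.# => .  t=0,i=11
  [12] .##.. => #  t=0,i=2
  [11] .#.## => .  t=2,i=1
  [10] .#.#. => #  t=1,i=9
  [9] .#..# => .  t=2,i=10
  [8] .#... => .  t=1,i=11
  [7] ..### => #  t=1,i=2
  [6] ..##. => #  t=0,i=5
  [5] ..#.# => .  t=2,i=0
  [4] ..#.. => .  t=3,i=8
  [3] ...## => .  t=0,i=9
  [2] ...#. => #  t=4,i=1
  [1] ....# => #  t=3,i=2
  [0] ..... => .  t=3,i=0
  bits 10010110000010111001010011000110 = 2517341382

2517341382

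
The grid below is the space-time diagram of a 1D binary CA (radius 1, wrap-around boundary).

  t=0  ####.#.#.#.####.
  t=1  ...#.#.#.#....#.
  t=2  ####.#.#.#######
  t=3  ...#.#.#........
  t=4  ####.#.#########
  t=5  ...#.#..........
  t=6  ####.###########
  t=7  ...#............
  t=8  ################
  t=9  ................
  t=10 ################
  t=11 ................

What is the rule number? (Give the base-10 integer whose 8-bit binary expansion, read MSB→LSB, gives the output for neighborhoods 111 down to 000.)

87

  ###|.  b7=0 t=0,i=1
  ##.|#  b6=1 t=0,i=3
  #.#|.  b5=0 t=0,i=4
  #..|#  b4=1 t=1,i=10
  .##|.  b3=0 t=0,i=0
  .#.|#  b2=1 t=0,i=5
  ..#|#  b1=1 t=1,i=2
  ...|#  b0=1 t=1,i=0
  bits 01010111 = 87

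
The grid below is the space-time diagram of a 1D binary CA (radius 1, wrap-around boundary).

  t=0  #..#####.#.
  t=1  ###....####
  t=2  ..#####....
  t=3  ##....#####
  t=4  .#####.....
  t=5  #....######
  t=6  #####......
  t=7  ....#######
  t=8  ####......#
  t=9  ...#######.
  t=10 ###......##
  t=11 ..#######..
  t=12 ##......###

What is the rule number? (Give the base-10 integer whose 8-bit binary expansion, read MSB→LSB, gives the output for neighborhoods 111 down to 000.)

119

  [7] ### => .  t=0,i=4
  [6] ##. => #  t=0,i=7
  [5] #.# => #  t=0,i=8
  [4] #.. => #  t=0,i=1
  [3] .## => .  t=0,i=3
  [2] .#. => #  t=0,i=0
  [1] ..# => #  t=0,i=2
  [0] ... => #  t=1,i=4
  bits 01110111 = 119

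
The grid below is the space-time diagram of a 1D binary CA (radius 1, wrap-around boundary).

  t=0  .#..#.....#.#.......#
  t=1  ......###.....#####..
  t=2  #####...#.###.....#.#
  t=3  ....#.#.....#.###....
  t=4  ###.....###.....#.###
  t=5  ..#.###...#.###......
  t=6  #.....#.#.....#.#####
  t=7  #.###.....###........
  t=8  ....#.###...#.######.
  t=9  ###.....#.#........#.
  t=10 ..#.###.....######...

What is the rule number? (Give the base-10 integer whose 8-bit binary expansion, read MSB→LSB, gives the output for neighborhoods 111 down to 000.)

  [7] ### => .  t=1,i=7
  [6] ##. => #  t=1,i=8
  [5] #.# => .  t=0,i=0
  [4] #.. => .  t=0,i=2
  [3] .## => .  t=1,i=6
  [2] .#. => .  t=0,i=1
  [1] ..# => .  t=0,i=3
  [0] ... => #  t=0,i=6
  bits 01000001 = 65

65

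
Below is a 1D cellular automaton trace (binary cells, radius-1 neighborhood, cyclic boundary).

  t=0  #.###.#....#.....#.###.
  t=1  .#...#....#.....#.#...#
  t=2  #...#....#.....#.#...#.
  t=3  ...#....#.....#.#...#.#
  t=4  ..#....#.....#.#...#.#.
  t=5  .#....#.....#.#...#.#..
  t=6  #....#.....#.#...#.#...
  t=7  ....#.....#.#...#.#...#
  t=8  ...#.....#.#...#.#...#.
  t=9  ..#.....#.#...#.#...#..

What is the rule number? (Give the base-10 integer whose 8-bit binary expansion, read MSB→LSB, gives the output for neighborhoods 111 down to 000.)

34

  [7] ### => .  t=0,i=3
  [6] ##. => .  t=0,i=4
  [5] #.# => #  t=0,i=1
  [4] #.. => .  t=0,i=7
  [3] .## => .  t=0,i=2
  [2] .#. => .  t=0,i=0
  [1] ..# => #  t=0,i=10
  [0] ... => .  t=0,i=8
  bits 00100010 = 34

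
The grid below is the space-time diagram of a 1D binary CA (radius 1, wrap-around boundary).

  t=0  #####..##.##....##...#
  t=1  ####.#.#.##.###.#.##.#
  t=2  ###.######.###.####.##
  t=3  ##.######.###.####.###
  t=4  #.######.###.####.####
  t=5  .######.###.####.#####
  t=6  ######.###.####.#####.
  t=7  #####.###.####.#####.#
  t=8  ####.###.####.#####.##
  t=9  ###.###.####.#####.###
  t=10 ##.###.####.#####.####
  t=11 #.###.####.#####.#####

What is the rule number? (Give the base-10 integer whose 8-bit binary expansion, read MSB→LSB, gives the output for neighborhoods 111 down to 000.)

  ### -> #   bit 7 = 1  t=0,i=0
  ##. -> .   bit 6 = 0  t=0,i=4
  #.# -> #   bit 5 = 1  t=0,i=9
  #.. -> #   bit 4 = 1  t=0,i=5
  .## -> #   bit 3 = 1  t=0,i=7
  .#. -> #   bit 2 = 1  t=1,i=5
  ..# -> .   bit 1 = 0  t=0,i=6
  ... -> #   bit 0 = 1  t=0,i=13
  bits 10111101 = 189

189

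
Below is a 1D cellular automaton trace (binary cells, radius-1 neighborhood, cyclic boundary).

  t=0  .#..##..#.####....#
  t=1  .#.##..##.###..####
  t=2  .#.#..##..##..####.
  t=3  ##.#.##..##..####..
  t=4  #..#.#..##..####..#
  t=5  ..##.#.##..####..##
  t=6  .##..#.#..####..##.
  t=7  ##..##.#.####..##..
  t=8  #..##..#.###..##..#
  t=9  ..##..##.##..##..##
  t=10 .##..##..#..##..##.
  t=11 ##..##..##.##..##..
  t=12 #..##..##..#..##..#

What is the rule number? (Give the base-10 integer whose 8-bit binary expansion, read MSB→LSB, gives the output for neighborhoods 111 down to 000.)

143

  nb ###: next=#  (t=0,i=11, bit7=1)
  nb ##.: next=.  (t=0,i=5, bit6=0)
  nb #.#: next=.  (t=0,i=0, bit5=0)
  nb #..: next=.  (t=0,i=2, bit4=0)
  nb .##: next=#  (t=0,i=4, bit3=1)
  nb .#.: next=#  (t=0,i=1, bit2=1)
  nb ..#: next=#  (t=0,i=3, bit1=1)
  nb ...: next=#  (t=0,i=15, bit0=1)
  bits 10001111 = 143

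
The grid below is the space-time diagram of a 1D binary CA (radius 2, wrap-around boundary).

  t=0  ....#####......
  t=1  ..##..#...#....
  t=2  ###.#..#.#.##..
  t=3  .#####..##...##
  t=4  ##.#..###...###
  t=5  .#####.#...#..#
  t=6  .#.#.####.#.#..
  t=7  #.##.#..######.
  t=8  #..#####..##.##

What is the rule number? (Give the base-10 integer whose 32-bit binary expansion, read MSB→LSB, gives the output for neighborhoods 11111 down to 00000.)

2931386190

  #####|#  b31=1 t=0,i=6
  ####.|.  b30=0 t=0,i=7
  ###.#|#  b29=1 t=2,i=2
  ###..|.  b28=0 t=0,i=8
  ##.##|#  b27=1 t=3,i=0
  ##.#.|#  b26=1 t=2,i=3
  ##..#|#  b25=1 t=1,i=4
  ##...|.  b24=0 t=0,i=9
  #.###|#  b23=1 t=3,i=1
  #.##.|.  b22=0 t=2,i=11
  #.#.#|#  b21=1 t=2,i=9
  #.#..|#  b20=1 t=2,i=4
  #..##|#  b19=1 t=2,i=14
  #..#.|.  b18=0 t=1,i=5
  #...#|.  b17=0 t=1,i=8
  #....|#  b16=1 t=0,i=10
  .####|.  b15=0 t=0,i=5
  .###.|#  b14=1 t=2,i=1
  .##.#|#  b13=1 t=3,i=14
  .##..|.  b12=0 t=1,i=3
  .#.##|.  b11=0 t=2,i=10
  .#.#.|#  b10=1 t=2,i=8
  .#..#|#  b9=1 t=2,i=5
  .#...|#  b8=1 t=1,i=7
  ..###|.  b7=0 t=0,i=4
  ..##.|#  b6=1 t=1,i=2
  ..#.#|.  b5=0 t=2,i=7
  ..#..|.  b4=0 t=1,i=6
  ...##|#  b3=1 t=0,i=3
  ...#.|#  b2=1 t=1,i=9
  ....#|#  b1=1 t=0,i=2
  .....|.  b0=0 t=0,i=0
  bits 10101110101110010110011101001110 = 2931386190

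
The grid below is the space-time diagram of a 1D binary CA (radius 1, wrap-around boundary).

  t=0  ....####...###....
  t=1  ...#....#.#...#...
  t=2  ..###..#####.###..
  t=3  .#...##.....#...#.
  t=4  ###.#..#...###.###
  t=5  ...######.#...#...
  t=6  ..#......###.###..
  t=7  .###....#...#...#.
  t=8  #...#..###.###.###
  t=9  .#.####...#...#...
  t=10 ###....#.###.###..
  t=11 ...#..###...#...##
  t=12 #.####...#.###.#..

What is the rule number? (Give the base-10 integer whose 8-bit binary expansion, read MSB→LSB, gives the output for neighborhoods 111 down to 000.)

54

  [7] ### => .  t=0,i=5
  [6] ##. => .  t=0,i=7
  [5] #.# => #  t=1,i=9
  [4] #.. => #  t=0,i=8
  [3] .## => .  t=0,i=4
  [2] .#. => #  t=1,i=3
  [1] ..# => #  t=0,i=3
  [0] ... => .  t=0,i=0
  bits 00110110 = 54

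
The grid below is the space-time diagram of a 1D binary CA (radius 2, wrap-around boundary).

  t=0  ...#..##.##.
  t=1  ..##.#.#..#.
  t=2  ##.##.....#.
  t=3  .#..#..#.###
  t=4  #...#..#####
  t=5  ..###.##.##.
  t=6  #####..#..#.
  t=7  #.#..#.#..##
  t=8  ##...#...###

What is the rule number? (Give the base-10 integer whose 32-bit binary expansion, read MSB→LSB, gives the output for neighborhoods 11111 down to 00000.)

  #####|#  b31=1 t=4,i=9
  ####.|.  b30=0 t=4,i=11
  ###.#|#  b29=1 t=3,i=11
  ###..|.  b28=0 t=4,i=0
  ##.##|.  b27=0 t=0,i=8
  ##.#.|#  b26=1 t=1,i=4
  ##..#|#  b25=1 t=6,i=5
  ##...|.  b24=0 t=0,i=11
  #.###|#  b23=1 t=3,i=9
  #.##.|.  b22=0 t=0,i=9
  #.#.#|.  b21=0 t=1,i=5
  #.#..|.  b20=0 t=1,i=7
  #..##|#  b19=1 t=0,i=5
  #..#.|.  b18=0 t=1,i=9
  #...#|#  b17=1 t=1,i=0
  #....|.  b16=0 t=0,i=0
  .####|.  b15=0 t=4,i=8
  .###.|#  b14=1 t=3,i=10
  .##.#|#  b13=1 t=0,i=7
  .##..|#  b12=1 t=0,i=10
  .#.##|#  b11=1 t=2,i=11
  .#.#.|.  b10=0 t=1,i=6
  .#..#|.  b9=0 t=0,i=4
  .#...|.  b8=0 t=1,i=11
  ..###|#  b7=1 t=4,i=7
  ..##.|.  b6=0 t=0,i=6
  ..#.#|#  b5=1 t=2,i=10
  ..#..|#  b4=1 t=0,i=3
  ...##|#  b3=1 t=1,i=1
  ...#.|#  b2=1 t=0,i=2
  ....#|.  b1=0 t=0,i=1
  .....|#  b0=1 t=2,i=7
  bits 10100110100010100111100010111101 = 2794092733

2794092733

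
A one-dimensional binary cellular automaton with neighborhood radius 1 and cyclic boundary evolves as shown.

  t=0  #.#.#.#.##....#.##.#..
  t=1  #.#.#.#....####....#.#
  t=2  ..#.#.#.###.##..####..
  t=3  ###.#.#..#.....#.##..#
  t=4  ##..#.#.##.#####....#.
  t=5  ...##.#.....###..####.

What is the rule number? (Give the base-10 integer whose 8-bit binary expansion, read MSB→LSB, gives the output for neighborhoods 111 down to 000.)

135

  ### -> #   bit 7 = 1  t=1,i=12
  ##. -> .   bit 6 = 0  t=0,i=9
  #.# -> .   bit 5 = 0  t=0,i=1
  #.. -> .   bit 4 = 0  t=0,i=10
  .## -> .   bit 3 = 0  t=0,i=8
  .#. -> #   bit 2 = 1  t=0,i=0
  ..# -> #   bit 1 = 1  t=0,i=13
  ... -> #   bit 0 = 1  t=0,i=11
  bits 10000111 = 135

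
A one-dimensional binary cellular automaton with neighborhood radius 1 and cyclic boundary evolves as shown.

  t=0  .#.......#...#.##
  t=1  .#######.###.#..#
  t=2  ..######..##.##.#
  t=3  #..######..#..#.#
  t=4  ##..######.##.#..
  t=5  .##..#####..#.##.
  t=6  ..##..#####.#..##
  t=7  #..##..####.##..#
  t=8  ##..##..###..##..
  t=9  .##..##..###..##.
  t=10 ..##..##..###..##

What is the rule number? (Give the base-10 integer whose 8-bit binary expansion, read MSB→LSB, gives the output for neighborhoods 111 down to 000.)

213

  [7] ### => #  t=1,i=2
  [6] ##. => #  t=0,i=16
  [5] #.# => .  t=0,i=0
  [4] #.. => #  t=0,i=2
  [3] .## => .  t=0,i=15
  [2] .#. => #  t=0,i=1
  [1] ..# => .  t=0,i=8
  [0] ... => #  t=0,i=3
  bits 11010101 = 213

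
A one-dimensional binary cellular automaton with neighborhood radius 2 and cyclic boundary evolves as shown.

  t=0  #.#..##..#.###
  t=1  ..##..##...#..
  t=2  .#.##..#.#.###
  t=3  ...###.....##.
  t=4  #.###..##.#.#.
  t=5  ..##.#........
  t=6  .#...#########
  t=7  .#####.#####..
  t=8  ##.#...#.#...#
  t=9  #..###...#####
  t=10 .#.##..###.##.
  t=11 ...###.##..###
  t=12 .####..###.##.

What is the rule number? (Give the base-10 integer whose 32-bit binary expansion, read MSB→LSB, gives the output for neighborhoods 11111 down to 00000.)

2194887577

  [31] ##### => #  t=6,i=7
  [30] ####. => .  t=0,i=13
  [29] ###.# => .  t=0,i=0
  [28] ###.. => .  t=3,i=5
  [27] ##.## => .  t=7,i=6
  [26] ##.#. => .  t=0,i=1
  [25] ##..# => #  t=0,i=7
  [24] ##... => .  t=1,i=8
  [23] #.### => #  t=0,i=11
  [22] #.##. => #  t=2,i=3
  [21] #.#.# => .  t=2,i=1
  [20] #.#.. => #  t=0,i=2
  [19] #..## => .  t=0,i=4
  [18] #..#. => .  t=0,i=8
  [17] #...# => #  t=1,i=9
  [16] #.... => #  t=1,i=13
  [15] .#### => .  t=0,i=12
  [14] .###. => #  t=2,i=12
  [13] .##.# => .  t=4,i=8
  [12] .##.. => #  t=0,i=6
  [11] .#.## => .  t=0,i=10
  [10] .#.#. => .  t=2,i=8
  [9] .#..# => #  t=0,i=3
  [8] .#... => #  t=1,i=12
  [7] ..### => #  t=3,i=3
  [6] ..##. => .  t=0,i=5
  [5] ..#.# => .  t=0,i=9
  [4] ..#.. => #  t=1,i=11
  [3] ...## => #  t=1,i=1
  [2] ...#. => .  t=1,i=10
  [1] ....# => .  t=1,i=0
  [0] ..... => #  t=3,i=8
  bits 10000010110100110101001110011001 = 2194887577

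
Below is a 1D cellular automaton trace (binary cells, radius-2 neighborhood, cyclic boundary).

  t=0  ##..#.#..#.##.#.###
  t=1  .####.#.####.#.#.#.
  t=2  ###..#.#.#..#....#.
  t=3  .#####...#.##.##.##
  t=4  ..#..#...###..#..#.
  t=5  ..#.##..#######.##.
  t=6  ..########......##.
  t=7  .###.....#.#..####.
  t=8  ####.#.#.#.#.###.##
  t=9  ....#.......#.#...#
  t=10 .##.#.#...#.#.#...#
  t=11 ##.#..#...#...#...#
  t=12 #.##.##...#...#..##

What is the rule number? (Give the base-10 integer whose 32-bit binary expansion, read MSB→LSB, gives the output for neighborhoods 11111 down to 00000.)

  [31] ##### => .  t=0,i=18
  [30] ####. => .  t=0,i=0
  [29] ###.# => .  t=1,i=4
  [28] ###.. => #  t=0,i=1
  [27] ##.## => .  t=3,i=0
  [26] ##.#. => #  t=0,i=13
  [25] ##..# => #  t=0,i=2
  [24] ##... => .  t=3,i=6
  [23] #.### => .  t=0,i=16
  [22] #.##. => #  t=0,i=11
  [21] #.#.# => .  t=0,i=14
  [20] #.#.. => #  t=0,i=6
  [19] #..## => #  t=1,i=0
  [18] #..#. => #  t=0,i=3
  [17] #...# => .  t=3,i=7
  [16] #.... => #  t=2,i=14
  [15] .#### => #  t=0,i=17
  [14] .###. => #  t=2,i=1
  [13] .##.# => .  t=0,i=12
  [12] .##.. => #  t=5,i=5
  [11] .#.## => #  t=0,i=10
  [10] .#.#. => .  t=0,i=5
  [9] .#..# => .  t=0,i=7
  [8] .#... => .  t=2,i=13
  [7] ..### => #  t=1,i=1
  [6] ..##. => #  t=6,i=16
  [5] ..#.# => #  t=0,i=4
  [4] ..#.. => #  t=2,i=12
  [3] ...## => #  t=4,i=8
  [2] ...#. => .  t=2,i=16
  [1] ....# => #  t=2,i=15
  [0] ..... => .  t=6,i=12
  bits 00010110010111011101100011111010 = 375249146

375249146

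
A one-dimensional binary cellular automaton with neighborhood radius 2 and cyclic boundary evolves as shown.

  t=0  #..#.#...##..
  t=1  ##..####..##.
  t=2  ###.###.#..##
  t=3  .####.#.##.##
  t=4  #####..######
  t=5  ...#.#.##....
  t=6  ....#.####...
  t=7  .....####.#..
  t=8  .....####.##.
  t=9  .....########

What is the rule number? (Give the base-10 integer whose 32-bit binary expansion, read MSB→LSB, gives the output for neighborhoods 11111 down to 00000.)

  ##### -> .   bit 31 = 0  t=2,i=0
  ####. -> #   bit 30 = 1  t=1,i=6
  ###.# -> #   bit 29 = 1  t=2,i=2
  ###.. -> .   bit 28 = 0  t=1,i=7
  ##.## -> #   bit 27 = 1  t=1,i=12
  ##.#. -> .   bit 26 = 0  t=2,i=7
  ##..# -> #   bit 25 = 1  t=0,i=11
  ##... -> #   bit 24 = 1  t=5,i=9
  #.### -> #   bit 23 = 1  t=2,i=4
  #.##. -> #   bit 22 = 1  t=1,i=0
  #.#.# -> .   bit 21 = 0  t=3,i=6
  #.#.. -> #   bit 20 = 1  t=0,i=5
  #..## -> .   bit 19 = 0  t=1,i=3
  #..#. -> .   bit 18 = 0  t=0,i=2
  #...# -> #   bit 17 = 1  t=0,i=7
  #.... -> .   bit 16 = 0  t=5,i=10
  .#### -> #   bit 15 = 1  t=1,i=5
  .###. -> .   bit 14 = 0  t=2,i=5
  .##.# -> #   bit 13 = 1  t=1,i=11
  .##.. -> #   bit 12 = 1  t=0,i=10
  .#.## -> #   bit 11 = 1  t=3,i=7
  .#.#. -> #   bit 10 = 1  t=0,i=4
  .#..# -> #   bit 9 = 1  t=0,i=1
  .#... -> #   bit 8 = 1  t=0,i=6
  ..### -> #   bit 7 = 1  t=1,i=4
  ..##. -> .   bit 6 = 0  t=0,i=9
  ..#.# -> .   bit 5 = 0  t=0,i=3
  ..#.. -> #   bit 4 = 1  t=0,i=0
  ...## -> .   bit 3 = 0  t=0,i=8
  ...#. -> .   bit 2 = 0  t=5,i=2
  ....# -> .   bit 1 = 0  t=5,i=1
  ..... -> .   bit 0 = 0  t=5,i=0
  bits 01101011110100101011111110010000 = 1808973712

1808973712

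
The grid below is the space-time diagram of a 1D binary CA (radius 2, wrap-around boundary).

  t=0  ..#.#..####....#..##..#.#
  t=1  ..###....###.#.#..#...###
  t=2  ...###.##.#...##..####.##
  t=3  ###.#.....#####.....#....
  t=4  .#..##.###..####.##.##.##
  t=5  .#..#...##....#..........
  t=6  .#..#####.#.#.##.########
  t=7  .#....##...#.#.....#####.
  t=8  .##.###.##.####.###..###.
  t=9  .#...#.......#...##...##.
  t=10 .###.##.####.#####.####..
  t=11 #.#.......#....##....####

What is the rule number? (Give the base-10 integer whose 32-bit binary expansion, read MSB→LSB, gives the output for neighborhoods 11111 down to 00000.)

3507637627

  ##### -> #   bit 31 = 1  t=3,i=12
  ####. -> #   bit 30 = 1  t=0,i=9
  ###.# -> .   bit 29 = 0  t=1,i=11
  ###.. -> #   bit 28 = 1  t=0,i=10
  ##.## -> .   bit 27 = 0  t=2,i=6
  ##.#. -> .   bit 26 = 0  t=1,i=12
  ##..# -> .   bit 25 = 0  t=0,i=20
  ##... -> #   bit 24 = 1  t=0,i=11
  #.### -> .   bit 23 = 0  t=4,i=7
  #.##. -> .   bit 22 = 0  t=2,i=7
  #.#.# -> .   bit 21 = 0  t=1,i=13
  #.#.. -> #   bit 20 = 1  t=0,i=4
  #..## -> .   bit 19 = 0  t=0,i=6
  #..#. -> .   bit 18 = 0  t=0,i=1
  #...# -> #   bit 17 = 1  t=1,i=20
  #.... -> .   bit 16 = 0  t=0,i=12
  .#### -> .   bit 15 = 0  t=0,i=8
  .###. -> #   bit 14 = 1  t=1,i=3
  .##.# -> .   bit 13 = 0  t=2,i=8
  .##.. -> .   bit 12 = 0  t=0,i=19
  .#.## -> #   bit 11 = 1  t=6,i=13
  .#.#. -> #   bit 10 = 1  t=0,i=3
  .#..# -> .   bit 9 = 0  t=0,i=0
  .#... -> #   bit 8 = 1  t=1,i=19
  ..### -> .   bit 7 = 0  t=0,i=7
  ..##. -> #   bit 6 = 1  t=0,i=18
  ..#.# -> #   bit 5 = 1  t=0,i=2
  ..#.. -> #   bit 4 = 1  t=0,i=15
  ...## -> #   bit 3 = 1  t=1,i=8
  ...#. -> .   bit 2 = 0  t=0,i=14
  ....# -> #   bit 1 = 1  t=0,i=13
  ..... -> #   bit 0 = 1  t=3,i=7
  bits 11010001000100100100110101111011 = 3507637627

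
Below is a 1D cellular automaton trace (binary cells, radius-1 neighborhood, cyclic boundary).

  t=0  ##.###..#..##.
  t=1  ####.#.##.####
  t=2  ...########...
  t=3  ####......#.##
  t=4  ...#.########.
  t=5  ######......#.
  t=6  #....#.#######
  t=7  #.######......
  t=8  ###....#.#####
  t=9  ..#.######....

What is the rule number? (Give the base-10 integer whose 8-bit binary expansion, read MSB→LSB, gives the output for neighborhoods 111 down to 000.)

111

  [7] ### => .  t=0,i=4
  [6] ##. => #  t=0,i=1
  [5] #.# => #  t=0,i=2
  [4] #.. => .  t=0,i=6
  [3] .## => #  t=0,i=0
  [2] .#. => #  t=0,i=8
  [1] ..# => #  t=0,i=7
  [0] ... => #  t=2,i=0
  bits 01101111 = 111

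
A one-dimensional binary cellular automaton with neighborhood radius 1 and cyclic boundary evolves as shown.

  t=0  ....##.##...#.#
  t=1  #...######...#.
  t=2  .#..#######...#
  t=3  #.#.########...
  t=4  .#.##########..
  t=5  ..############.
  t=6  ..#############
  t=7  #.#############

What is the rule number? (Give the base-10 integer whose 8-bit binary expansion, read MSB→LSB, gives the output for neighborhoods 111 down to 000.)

248

  [7] ### => #  t=1,i=5
  [6] ##. => #  t=0,i=5
  [5] #.# => #  t=0,i=6
  [4] #.. => #  t=0,i=0
  [3] .## => #  t=0,i=4
  [2] .#. => .  t=0,i=12
  [1] ..# => .  t=0,i=3
  [0] ... => .  t=0,i=1
  bits 11111000 = 248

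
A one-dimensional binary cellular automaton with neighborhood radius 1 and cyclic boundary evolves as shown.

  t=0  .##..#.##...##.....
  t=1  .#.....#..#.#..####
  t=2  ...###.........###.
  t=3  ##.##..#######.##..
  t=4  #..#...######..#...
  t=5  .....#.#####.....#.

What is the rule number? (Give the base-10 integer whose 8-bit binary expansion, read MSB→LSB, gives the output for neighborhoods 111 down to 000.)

137

  [7] ### => #  t=1,i=16
  [6] ##. => .  t=0,i=2
  [5] #.# => .  t=0,i=6
  [4] #.. => .  t=0,i=3
  [3] .## => #  t=0,i=1
  [2] .#. => .  t=0,i=5
  [1] ..# => .  t=0,i=0
  [0] ... => #  t=0,i=10
  bits 10001001 = 137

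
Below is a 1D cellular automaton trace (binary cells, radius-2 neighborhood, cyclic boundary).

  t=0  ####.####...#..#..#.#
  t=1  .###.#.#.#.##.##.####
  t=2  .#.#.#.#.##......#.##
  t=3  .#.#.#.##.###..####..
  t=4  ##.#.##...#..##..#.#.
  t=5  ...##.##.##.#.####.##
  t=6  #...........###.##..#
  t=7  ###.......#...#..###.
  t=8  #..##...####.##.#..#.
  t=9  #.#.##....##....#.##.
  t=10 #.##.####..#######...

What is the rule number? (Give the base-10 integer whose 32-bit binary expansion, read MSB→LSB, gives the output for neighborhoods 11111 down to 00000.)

  [31] ##### => #  t=0,i=1
  [30] ####. => #  t=0,i=2
  [29] ###.# => #  t=0,i=3
  [28] ###.. => .  t=0,i=8
  [27] ##.## => .  t=0,i=4
  [26] ##.#. => .  t=1,i=4
  [25] ##..# => #  t=3,i=13
  [24] ##... => #  t=0,i=9
  [23] #.### => #  t=0,i=5
  [22] #.##. => .  t=1,i=11
  [21] #.#.# => #  t=1,i=5
  [20] #.#.. => #  t=8,i=0
  [19] #..## => #  t=3,i=14
  [18] #..#. => #  t=0,i=14
  [17] #...# => .  t=0,i=10
  [16] #.... => #  t=2,i=12
  [15] .#### => .  t=0,i=0
  [14] .###. => .  t=1,i=2
  [13] .##.# => .  t=1,i=12
  [12] .##.. => #  t=2,i=10
  [11] .#.## => #  t=0,i=19
  [10] .#.#. => .  t=1,i=6
  [9] .#..# => .  t=0,i=13
  [8] .#... => #  t=7,i=11
  [7] ..### => .  t=3,i=15
  [6] ..##. => .  t=4,i=13
  [5] ..#.# => #  t=0,i=18
  [4] ..#.. => #  t=0,i=12
  [3] ...## => .  t=5,i=2
  [2] ...#. => #  t=0,i=11
  [1] ....# => #  t=2,i=15
  [0] ..... => .  t=2,i=13
  bits 11100011101111010001100100110110 = 3820820790

3820820790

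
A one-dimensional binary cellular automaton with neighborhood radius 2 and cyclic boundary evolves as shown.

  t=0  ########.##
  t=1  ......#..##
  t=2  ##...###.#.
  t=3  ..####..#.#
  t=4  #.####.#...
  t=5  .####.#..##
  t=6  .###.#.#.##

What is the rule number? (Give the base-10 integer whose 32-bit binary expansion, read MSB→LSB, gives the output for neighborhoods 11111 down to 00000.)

  ##### -> .   bit 31 = 0  t=0,i=0
  ####. -> #   bit 30 = 1  t=0,i=6
  ###.# -> .   bit 29 = 0  t=0,i=7
  ###.. -> #   bit 28 = 1  t=3,i=5
  ##.## -> .   bit 27 = 0  t=0,i=8
  ##.#. -> #   bit 26 = 1  t=2,i=8
  ##..# -> .   bit 25 = 0  t=3,i=6
  ##... -> #   bit 24 = 1  t=1,i=0
  #.### -> #   bit 23 = 1  t=0,i=9
  #.##. -> .   bit 22 = 0  t=2,i=0
  #.#.# -> .   bit 21 = 0  t=2,i=9
  #.#.. -> .   bit 20 = 0  t=3,i=10
  #..## -> .   bit 19 = 0  t=1,i=8
  #..#. -> #   bit 18 = 1  t=3,i=7
  #...# -> #   bit 17 = 1  t=2,i=3
  #.... -> #   bit 16 = 1  t=1,i=1
  .#### -> #   bit 15 = 1  t=0,i=10
  .###. -> .   bit 14 = 0  t=2,i=6
  .##.# -> #   bit 13 = 1  t=5,i=10
  .##.. -> .   bit 12 = 0  t=1,i=10
  .#.## -> #   bit 11 = 1  t=2,i=10
  .#.#. -> .   bit 10 = 0  t=3,i=9
  .#..# -> #   bit 9 = 1  t=1,i=7
  .#... -> .   bit 8 = 0  t=4,i=8
  ..### -> #   bit 7 = 1  t=2,i=5
  ..##. -> #   bit 6 = 1  t=1,i=9
  ..#.# -> .   bit 5 = 0  t=3,i=8
  ..#.. -> #   bit 4 = 1  t=1,i=6
  ...## -> #   bit 3 = 1  t=2,i=4
  ...#. -> #   bit 2 = 1  t=1,i=5
  ....# -> .   bit 1 = 0  t=1,i=4
  ..... -> .   bit 0 = 0  t=1,i=2
  bits 01010101100001111010101011011100 = 1434954460

1434954460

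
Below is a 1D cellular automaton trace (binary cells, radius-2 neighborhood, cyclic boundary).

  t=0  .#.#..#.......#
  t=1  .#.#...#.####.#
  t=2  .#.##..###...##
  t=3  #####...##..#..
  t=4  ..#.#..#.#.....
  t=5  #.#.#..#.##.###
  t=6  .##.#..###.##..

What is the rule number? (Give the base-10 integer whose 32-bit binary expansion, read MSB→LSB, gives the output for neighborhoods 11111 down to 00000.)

2632997163

  ##### -> #   bit 31 = 1  t=3,i=2
  ####. -> .   bit 30 = 0  t=1,i=11
  ###.# -> .   bit 29 = 0  t=1,i=12
  ###.. -> #   bit 28 = 1  t=2,i=9
  ##.## -> #   bit 27 = 1  t=5,i=11
  ##.#. -> #   bit 26 = 1  t=1,i=13
  ##..# -> .   bit 25 = 0  t=2,i=5
  ##... -> .   bit 24 = 0  t=2,i=10
  #.### -> #   bit 23 = 1  t=1,i=9
  #.##. -> #   bit 22 = 1  t=2,i=3
  #.#.# -> #   bit 21 = 1  t=0,i=1
  #.#.. -> #   bit 20 = 1  t=0,i=3
  #..## -> .   bit 19 = 0  t=2,i=6
  #..#. -> .   bit 18 = 0  t=0,i=5
  #...# -> .   bit 17 = 0  t=1,i=5
  #.... -> .   bit 16 = 0  t=0,i=8
  .#### -> .   bit 15 = 0  t=1,i=10
  .###. -> #   bit 14 = 1  t=2,i=8
  .##.# -> .   bit 13 = 0  t=2,i=14
  .##.. -> #   bit 12 = 1  t=2,i=4
  .#.## -> #   bit 11 = 1  t=1,i=8
  .#.#. -> .   bit 10 = 0  t=0,i=0
  .#..# -> .   bit 9 = 0  t=0,i=4
  .#... -> #   bit 8 = 1  t=0,i=7
  ..### -> .   bit 7 = 0  t=2,i=7
  ..##. -> .   bit 6 = 0  t=2,i=13
  ..#.# -> #   bit 5 = 1  t=0,i=14
  ..#.. -> .   bit 4 = 0  t=0,i=6
  ...## -> #   bit 3 = 1  t=2,i=12
  ...#. -> .   bit 2 = 0  t=0,i=13
  ....# -> #   bit 1 = 1  t=0,i=12
  ..... -> #   bit 0 = 1  t=0,i=9
  bits 10011100111100000101100100101011 = 2632997163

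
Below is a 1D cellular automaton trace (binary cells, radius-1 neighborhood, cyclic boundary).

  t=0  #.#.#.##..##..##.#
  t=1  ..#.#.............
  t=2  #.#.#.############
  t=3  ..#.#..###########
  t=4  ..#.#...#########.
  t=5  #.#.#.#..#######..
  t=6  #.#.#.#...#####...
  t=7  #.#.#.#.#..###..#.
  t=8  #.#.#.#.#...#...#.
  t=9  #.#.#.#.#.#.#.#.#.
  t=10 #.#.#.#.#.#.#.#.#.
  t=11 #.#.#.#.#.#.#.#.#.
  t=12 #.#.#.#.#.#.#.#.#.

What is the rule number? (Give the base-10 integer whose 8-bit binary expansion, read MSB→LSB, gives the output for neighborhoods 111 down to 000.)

133

  nb ###: next=#  (t=2,i=7, bit7=1)
  nb ##.: next=.  (t=0,i=0, bit6=0)
  nb #.#: next=.  (t=0,i=1, bit5=0)
  nb #..: next=.  (t=0,i=8, bit4=0)
  nb .##: next=.  (t=0,i=6, bit3=0)
  nb .#.: next=#  (t=0,i=2, bit2=1)
  nb ..#: next=.  (t=0,i=9, bit1=0)
  nb ...: next=#  (t=1,i=0, bit0=1)
  bits 10000101 = 133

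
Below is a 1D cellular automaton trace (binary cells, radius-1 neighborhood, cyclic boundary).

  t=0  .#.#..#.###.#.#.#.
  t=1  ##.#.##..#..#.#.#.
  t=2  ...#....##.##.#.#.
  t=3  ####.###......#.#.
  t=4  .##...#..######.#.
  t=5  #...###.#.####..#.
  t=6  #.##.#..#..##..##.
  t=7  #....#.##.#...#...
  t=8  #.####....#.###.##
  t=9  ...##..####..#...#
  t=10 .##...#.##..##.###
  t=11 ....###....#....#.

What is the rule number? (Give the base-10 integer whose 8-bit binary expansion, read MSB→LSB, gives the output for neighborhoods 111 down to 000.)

135

  ### -> #   bit 7 = 1  t=0,i=9
  ##. -> .   bit 6 = 0  t=0,i=10
  #.# -> .   bit 5 = 0  t=0,i=2
  #.. -> .   bit 4 = 0  t=0,i=4
  .## -> .   bit 3 = 0  t=0,i=8
  .#. -> #   bit 2 = 1  t=0,i=1
  ..# -> #   bit 1 = 1  t=0,i=0
  ... -> #   bit 0 = 1  t=2,i=0
  bits 10000111 = 135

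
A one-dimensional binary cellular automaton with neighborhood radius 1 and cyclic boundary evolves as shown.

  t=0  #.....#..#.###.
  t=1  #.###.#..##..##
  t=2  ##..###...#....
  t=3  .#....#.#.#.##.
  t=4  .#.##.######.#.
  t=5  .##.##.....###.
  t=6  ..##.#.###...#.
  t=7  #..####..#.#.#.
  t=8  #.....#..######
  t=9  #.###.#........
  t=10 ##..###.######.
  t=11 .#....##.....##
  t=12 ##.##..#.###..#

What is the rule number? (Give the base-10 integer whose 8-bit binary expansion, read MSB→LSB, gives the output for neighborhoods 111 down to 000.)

101

  ### -> .   bit 7 = 0  t=0,i=12
  ##. -> #   bit 6 = 1  t=0,i=13
  #.# -> #   bit 5 = 1  t=0,i=10
  #.. -> .   bit 4 = 0  t=0,i=1
  .## -> .   bit 3 = 0  t=0,i=11
  .#. -> #   bit 2 = 1  t=0,i=0
  ..# -> .   bit 1 = 0  t=0,i=5
  ... -> #   bit 0 = 1  t=0,i=2
  bits 01100101 = 101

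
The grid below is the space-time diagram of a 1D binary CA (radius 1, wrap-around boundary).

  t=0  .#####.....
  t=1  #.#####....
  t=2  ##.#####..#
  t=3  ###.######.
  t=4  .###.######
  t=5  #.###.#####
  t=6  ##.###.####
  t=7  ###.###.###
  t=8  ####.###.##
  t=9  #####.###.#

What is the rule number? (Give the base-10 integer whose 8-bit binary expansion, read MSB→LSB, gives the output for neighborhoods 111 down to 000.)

  ###|#  b7=1 t=0,i=2
  ##.|#  b6=1 t=0,i=5
  #.#|#  b5=1 t=1,i=1
  #..|#  b4=1 t=0,i=6
  .##|.  b3=0 t=0,i=1
  .#.|#  b2=1 t=1,i=0
  ..#|#  b1=1 t=0,i=0
  ...|.  b0=0 t=0,i=7
  bits 11110110 = 246

246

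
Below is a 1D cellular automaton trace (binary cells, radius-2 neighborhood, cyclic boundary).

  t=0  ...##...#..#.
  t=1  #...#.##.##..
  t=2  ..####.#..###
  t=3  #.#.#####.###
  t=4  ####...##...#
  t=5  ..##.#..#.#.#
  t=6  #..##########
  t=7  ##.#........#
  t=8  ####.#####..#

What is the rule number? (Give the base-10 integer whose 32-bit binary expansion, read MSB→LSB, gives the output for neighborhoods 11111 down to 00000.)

1983348389

  ##### -> .   bit 31 = 0  t=3,i=6
  ####. -> #   bit 30 = 1  t=2,i=4
  ###.# -> #   bit 29 = 1  t=2,i=5
  ###.. -> #   bit 28 = 1  t=2,i=12
  ##.## -> .   bit 27 = 0  t=1,i=8
  ##.#. -> #   bit 26 = 1  t=2,i=6
  ##..# -> #   bit 25 = 1  t=1,i=11
  ##... -> .   bit 24 = 0  t=0,i=5
  #.### -> .   bit 23 = 0  t=3,i=4
  #.##. -> .   bit 22 = 0  t=1,i=6
  #.#.# -> #   bit 21 = 1  t=3,i=2
  #.#.. -> #   bit 20 = 1  t=2,i=7
  #..## -> .   bit 19 = 0  t=2,i=1
  #..#. -> #   bit 18 = 1  t=0,i=10
  #...# -> #   bit 17 = 1  t=0,i=6
  #.... -> #   bit 16 = 1  t=0,i=0
  .#### -> .   bit 15 = 0  t=2,i=3
  .###. -> #   bit 14 = 1  t=2,i=11
  .##.# -> #   bit 13 = 1  t=1,i=7
  .##.. -> #   bit 12 = 1  t=0,i=4
  .#.## -> #   bit 11 = 1  t=1,i=5
  .#.#. -> #   bit 10 = 1  t=5,i=9
  .#..# -> #   bit 9 = 1  t=0,i=9
  .#... -> .   bit 8 = 0  t=0,i=12
  ..### -> #   bit 7 = 1  t=2,i=2
  ..##. -> .   bit 6 = 0  t=0,i=3
  ..#.# -> #   bit 5 = 1  t=1,i=4
  ..#.. -> .   bit 4 = 0  t=0,i=8
  ...## -> .   bit 3 = 0  t=0,i=2
  ...#. -> #   bit 2 = 1  t=0,i=7
  ....# -> .   bit 1 = 0  t=0,i=1
  ..... -> #   bit 0 = 1  t=7,i=6
  bits 01110110001101110111111010100101 = 1983348389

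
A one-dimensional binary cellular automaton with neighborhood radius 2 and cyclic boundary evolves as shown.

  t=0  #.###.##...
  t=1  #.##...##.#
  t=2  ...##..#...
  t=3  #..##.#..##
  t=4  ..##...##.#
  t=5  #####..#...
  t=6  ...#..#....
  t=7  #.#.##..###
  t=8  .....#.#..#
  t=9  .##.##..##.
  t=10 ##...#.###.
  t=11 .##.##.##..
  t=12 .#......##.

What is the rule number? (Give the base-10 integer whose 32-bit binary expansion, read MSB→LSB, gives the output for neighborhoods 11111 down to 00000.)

1099780709

  [31] ##### => .  t=5,i=2
  [30] ####. => #  t=5,i=3
  [29] ###.# => .  t=0,i=4
  [28] ###.. => .  t=3,i=0
  [27] ##.## => .  t=0,i=5
  [26] ##.#. => .  t=3,i=5
  [25] ##..# => .  t=2,i=5
  [24] ##... => #  t=0,i=8
  [23] #.### => #  t=0,i=2
  [22] #.##. => .  t=0,i=6
  [21] #.#.# => .  t=7,i=2
  [20] #.#.. => .  t=3,i=6
  [19] #..## => #  t=3,i=2
  [18] #..#. => #  t=2,i=6
  [17] #...# => .  t=0,i=9
  [16] #.... => #  t=2,i=9
  [15] .#### => .  t=5,i=1
  [14] .###. => #  t=0,i=3
  [13] .##.# => .  t=1,i=0
  [12] .##.. => #  t=0,i=7
  [11] .#.## => .  t=0,i=1
  [10] .#.#. => .  t=8,i=6
  [9] .#..# => #  t=3,i=7
  [8] .#... => .  t=2,i=8
  [7] ..### => .  t=3,i=9
  [6] ..##. => #  t=1,i=7
  [5] ..#.# => #  t=0,i=0
  [4] ..#.. => .  t=2,i=7
  [3] ...## => .  t=1,i=6
  [2] ...#. => #  t=0,i=10
  [1] ....# => .  t=2,i=1
  [0] ..... => #  t=2,i=0
  bits 01000001100011010101001001100101 = 1099780709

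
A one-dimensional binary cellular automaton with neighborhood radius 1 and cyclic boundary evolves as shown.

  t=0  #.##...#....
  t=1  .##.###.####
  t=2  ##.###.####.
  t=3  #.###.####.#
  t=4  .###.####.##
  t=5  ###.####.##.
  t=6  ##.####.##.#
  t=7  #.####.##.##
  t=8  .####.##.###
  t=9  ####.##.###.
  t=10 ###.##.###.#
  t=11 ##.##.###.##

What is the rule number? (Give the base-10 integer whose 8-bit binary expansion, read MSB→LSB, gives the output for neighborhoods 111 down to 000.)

  ###|#  b7=1 t=1,i=5
  ##.|.  b6=0 t=0,i=3
  #.#|#  b5=1 t=0,i=1
  #..|#  b4=1 t=0,i=4
  .##|#  b3=1 t=0,i=2
  .#.|.  b2=0 t=0,i=0
  ..#|#  b1=1 t=0,i=6
  ...|#  b0=1 t=0,i=5
  bits 10111011 = 187

187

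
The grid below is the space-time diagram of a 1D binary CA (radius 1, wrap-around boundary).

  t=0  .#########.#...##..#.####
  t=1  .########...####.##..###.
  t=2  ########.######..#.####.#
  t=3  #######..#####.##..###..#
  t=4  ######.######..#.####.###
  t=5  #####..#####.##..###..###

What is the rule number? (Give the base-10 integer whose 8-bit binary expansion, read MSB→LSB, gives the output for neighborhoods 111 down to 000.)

155

  ###|#  b7=1 t=0,i=2
  ##.|.  b6=0 t=0,i=9
  #.#|.  b5=0 t=0,i=0
  #..|#  b4=1 t=0,i=12
  .##|#  b3=1 t=0,i=1
  .#.|.  b2=0 t=0,i=11
  ..#|#  b1=1 t=0,i=14
  ...|#  b0=1 t=0,i=13
  bits 10011011 = 155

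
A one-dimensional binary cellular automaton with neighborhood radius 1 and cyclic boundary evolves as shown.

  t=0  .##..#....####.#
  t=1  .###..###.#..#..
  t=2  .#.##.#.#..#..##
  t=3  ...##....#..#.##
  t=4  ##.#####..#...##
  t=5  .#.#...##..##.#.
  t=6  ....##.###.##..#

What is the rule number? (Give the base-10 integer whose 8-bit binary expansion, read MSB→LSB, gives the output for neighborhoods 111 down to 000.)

  ### -> .   bit 7 = 0  t=0,i=11
  ##. -> #   bit 6 = 1  t=0,i=2
  #.# -> .   bit 5 = 0  t=0,i=0
  #.. -> #   bit 4 = 1  t=0,i=3
  .## -> #   bit 3 = 1  t=0,i=1
  .#. -> .   bit 2 = 0  t=0,i=5
  ..# -> .   bit 1 = 0  t=0,i=4
  ... -> #   bit 0 = 1  t=0,i=7
  bits 01011001 = 89

89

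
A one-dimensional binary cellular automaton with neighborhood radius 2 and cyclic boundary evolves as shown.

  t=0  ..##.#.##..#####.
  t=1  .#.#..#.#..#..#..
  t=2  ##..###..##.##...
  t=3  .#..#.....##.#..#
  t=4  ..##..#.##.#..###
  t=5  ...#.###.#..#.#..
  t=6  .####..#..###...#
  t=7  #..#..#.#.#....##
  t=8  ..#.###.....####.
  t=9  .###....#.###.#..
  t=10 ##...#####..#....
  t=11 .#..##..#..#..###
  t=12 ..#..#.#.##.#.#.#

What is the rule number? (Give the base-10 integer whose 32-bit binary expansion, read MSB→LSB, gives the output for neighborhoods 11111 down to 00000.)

  ##### -> .   bit 31 = 0  t=0,i=13
  ####. -> #   bit 30 = 1  t=0,i=14
  ###.# -> #   bit 29 = 1  t=5,i=7
  ###.. -> .   bit 28 = 0  t=0,i=15
  ##.## -> #   bit 27 = 1  t=2,i=11
  ##.#. -> .   bit 26 = 0  t=0,i=4
  ##..# -> .   bit 25 = 0  t=0,i=9
  ##... -> .   bit 24 = 0  t=0,i=16
  #.### -> .   bit 23 = 0  t=5,i=5
  #.##. -> .   bit 22 = 0  t=0,i=7
  #.#.# -> .   bit 21 = 0  t=0,i=5
  #.#.. -> .   bit 20 = 0  t=1,i=3
  #..## -> .   bit 19 = 0  t=0,i=10
  #..#. -> #   bit 18 = 1  t=1,i=5
  #...# -> .   bit 17 = 0  t=0,i=0
  #.... -> #   bit 16 = 1  t=3,i=6
  .#### -> .   bit 15 = 0  t=0,i=12
  .###. -> .   bit 14 = 0  t=2,i=5
  .##.# -> #   bit 13 = 1  t=0,i=3
  .##.. -> #   bit 12 = 1  t=0,i=8
  .#.## -> #   bit 11 = 1  t=0,i=6
  .#.#. -> .   bit 10 = 0  t=1,i=2
  .#..# -> #   bit 9 = 1  t=1,i=4
  .#... -> .   bit 8 = 0  t=1,i=15
  ..### -> #   bit 7 = 1  t=0,i=11
  ..##. -> .   bit 6 = 0  t=0,i=2
  ..#.# -> #   bit 5 = 1  t=1,i=1
  ..#.. -> .   bit 4 = 0  t=1,i=11
  ...## -> #   bit 3 = 1  t=0,i=1
  ...#. -> #   bit 2 = 1  t=1,i=0
  ....# -> #   bit 1 = 1  t=3,i=8
  ..... -> .   bit 0 = 0  t=3,i=7
  bits 01101000000001010011101010101110 = 1745173166

1745173166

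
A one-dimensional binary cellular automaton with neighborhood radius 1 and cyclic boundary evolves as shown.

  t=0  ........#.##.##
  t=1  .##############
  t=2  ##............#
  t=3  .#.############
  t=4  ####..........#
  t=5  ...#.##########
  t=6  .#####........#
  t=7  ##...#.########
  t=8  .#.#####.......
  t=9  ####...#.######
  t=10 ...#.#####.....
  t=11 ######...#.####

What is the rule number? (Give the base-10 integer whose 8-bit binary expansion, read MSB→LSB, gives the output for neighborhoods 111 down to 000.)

111

  nb ###: next=.  (t=1,i=2, bit7=0)
  nb ##.: next=#  (t=0,i=11, bit6=1)
  nb #.#: next=#  (t=0,i=9, bit5=1)
  nb #..: next=.  (t=0,i=0, bit4=0)
  nb .##: next=#  (t=0,i=10, bit3=1)
  nb .#.: next=#  (t=0,i=8, bit2=1)
  nb ..#: next=#  (t=0,i=7, bit1=1)
  nb ...: next=#  (t=0,i=1, bit0=1)
  bits 01101111 = 111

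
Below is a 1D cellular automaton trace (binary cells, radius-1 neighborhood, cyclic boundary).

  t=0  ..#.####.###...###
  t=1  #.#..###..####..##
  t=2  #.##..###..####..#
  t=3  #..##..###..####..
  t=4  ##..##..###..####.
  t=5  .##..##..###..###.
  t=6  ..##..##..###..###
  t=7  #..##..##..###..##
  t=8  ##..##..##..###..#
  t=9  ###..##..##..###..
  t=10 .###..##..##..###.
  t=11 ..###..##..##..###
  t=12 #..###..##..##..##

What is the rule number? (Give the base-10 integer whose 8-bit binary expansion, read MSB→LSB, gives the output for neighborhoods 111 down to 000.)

  ###|#  b7=1 t=0,i=5
  ##.|#  b6=1 t=0,i=7
  #.#|.  b5=0 t=0,i=3
  #..|#  b4=1 t=0,i=0
  .##|.  b3=0 t=0,i=4
  .#.|#  b2=1 t=0,i=2
  ..#|.  b1=0 t=0,i=1
  ...|#  b0=1 t=0,i=13
  bits 11010101 = 213

213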